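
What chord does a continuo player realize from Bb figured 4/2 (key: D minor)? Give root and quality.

C dominant seventh

The figures 4/2 indicate a seventh chord in third inversion.
In third inversion the root lies a second above the bass: a second above Bb in D minor is C.
The chord tones are Bb, C, E, G, giving C dominant seventh.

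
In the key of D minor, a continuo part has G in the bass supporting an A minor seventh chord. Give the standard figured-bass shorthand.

G is the seventh of A minor seventh, so the chord is in third inversion.
A seventh chord in third inversion is figured 6/4/2, conventionally abbreviated 4/2.

4/2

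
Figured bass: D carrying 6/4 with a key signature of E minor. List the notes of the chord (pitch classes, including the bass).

D, G, B

A fourth above D in this key is G.
A sixth above D in this key is B.
Together with the bass D, this spells G major in second inversion.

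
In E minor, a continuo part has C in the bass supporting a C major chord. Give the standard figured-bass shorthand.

no figures

C is the root of C major, so the chord is in root position.
A triad in root position is figured 5/3, conventionally abbreviated (no figures — root-position triad).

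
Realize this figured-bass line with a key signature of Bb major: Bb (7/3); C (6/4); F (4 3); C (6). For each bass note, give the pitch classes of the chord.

Bb (7/5/3): Bb, D, F, A.
C (6/4): C, F, A.
F (6/4/3): F, A, Bb, D.
C (6/3): C, Eb, A.

Bb, D, F, A | C, F, A | F, A, Bb, D | C, Eb, A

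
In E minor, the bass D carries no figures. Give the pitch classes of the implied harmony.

An unfigured bass implies 5/3.
A third above D in this key is F#.
A fifth above D in this key is A.
Together with the bass D, this spells D major in root position.

D, F#, A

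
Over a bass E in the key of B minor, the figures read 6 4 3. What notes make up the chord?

A third above E in this key is G.
A fourth above E in this key is A.
A sixth above E in this key is C#.
Together with the bass E, this spells A dominant seventh in second inversion.

E, G, A, C#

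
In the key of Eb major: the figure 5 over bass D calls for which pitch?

Ab

Counting 4 letter steps above D lands on A; in Eb major, that letter is Ab.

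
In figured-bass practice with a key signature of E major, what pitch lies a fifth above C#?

G#

Counting 4 letter steps above C# lands on G; in E major, that letter is G#.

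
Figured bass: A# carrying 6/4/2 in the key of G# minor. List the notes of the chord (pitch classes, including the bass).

A second above A# in this key is B.
A fourth above A# in this key is D#.
A sixth above A# in this key is F#.
Together with the bass A#, this spells B major seventh in third inversion.

A#, B, D#, F#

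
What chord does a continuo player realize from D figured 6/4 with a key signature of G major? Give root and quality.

G major

The figures 6/4 indicate a triad in second inversion.
In second inversion the root lies a fourth above the bass: a fourth above D in G major is G.
The chord tones are D, G, B, giving G major.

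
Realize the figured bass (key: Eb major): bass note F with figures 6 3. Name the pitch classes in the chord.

A third above F in this key is Ab.
A sixth above F in this key is D.
Together with the bass F, this spells D diminished in first inversion.

F, Ab, D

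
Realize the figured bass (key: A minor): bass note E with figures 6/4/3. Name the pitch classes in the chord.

E, G, A, C

A third above E in this key is G.
A fourth above E in this key is A.
A sixth above E in this key is C.
Together with the bass E, this spells A minor seventh in second inversion.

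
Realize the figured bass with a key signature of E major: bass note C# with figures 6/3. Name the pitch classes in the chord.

A third above C# in this key is E.
A sixth above C# in this key is A.
Together with the bass C#, this spells A major in first inversion.

C#, E, A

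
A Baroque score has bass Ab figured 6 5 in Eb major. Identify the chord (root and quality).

The figures 6 5 indicate a seventh chord in first inversion.
In first inversion the root lies a sixth above the bass: a sixth above Ab in Eb major is F.
The chord tones are Ab, C, Eb, F, giving F minor seventh.

F minor seventh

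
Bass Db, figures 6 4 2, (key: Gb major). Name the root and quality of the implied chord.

The figures 6 4 2 indicate a seventh chord in third inversion.
In third inversion the root lies a second above the bass: a second above Db in Gb major is Eb.
The chord tones are Db, Eb, Gb, Bb, giving Eb minor seventh.

Eb minor seventh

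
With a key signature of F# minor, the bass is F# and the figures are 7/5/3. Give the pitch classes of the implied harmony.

F#, A, C#, E

A third above F# in this key is A.
A fifth above F# in this key is C#.
A seventh above F# in this key is E.
Together with the bass F#, this spells F# minor seventh in root position.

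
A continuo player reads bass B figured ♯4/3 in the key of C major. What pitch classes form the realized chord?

B, D, E#, G

The written figures ♯4/3 are shorthand for 6/4/3: the 6 is implied.
A third above B in this key is D.
A fourth above B in this key is E, raised to E# by the sharp.
A sixth above B in this key is G.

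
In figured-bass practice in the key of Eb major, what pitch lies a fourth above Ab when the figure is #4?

Counting 3 letter steps above Ab lands on D; in Eb major, that letter is D.
The #4 figure raises it a semitone, giving D#.

D#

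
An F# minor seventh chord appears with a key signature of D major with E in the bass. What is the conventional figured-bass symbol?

E is the seventh of F# minor seventh, so the chord is in third inversion.
A seventh chord in third inversion is figured 6/4/2, conventionally abbreviated 4/2.

4/2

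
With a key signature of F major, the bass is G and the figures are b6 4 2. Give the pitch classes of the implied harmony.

G, A, C, Eb

A second above G in this key is A.
A fourth above G in this key is C.
A sixth above G in this key is E, lowered to Eb by the flat.
Together with the bass G, this spells A half-diminished seventh in third inversion.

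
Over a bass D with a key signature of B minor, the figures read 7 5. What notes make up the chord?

D, F#, A, C#

The written figures 7 5 are shorthand for 7/5/3: the 3 is implied.
A third above D in this key is F#.
A fifth above D in this key is A.
A seventh above D in this key is C#.
Together with the bass D, this spells D major seventh in root position.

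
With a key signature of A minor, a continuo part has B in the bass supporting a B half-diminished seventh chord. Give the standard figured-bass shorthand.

B is the root of B half-diminished seventh, so the chord is in root position.
A seventh chord in root position is figured 7/5/3, conventionally abbreviated 7.

7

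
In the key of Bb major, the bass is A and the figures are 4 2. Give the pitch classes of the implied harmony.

A, Bb, D, F

The written figures 4 2 are shorthand for 6/4/2: the 6 is implied.
A second above A in this key is Bb.
A fourth above A in this key is D.
A sixth above A in this key is F.
Together with the bass A, this spells Bb major seventh in third inversion.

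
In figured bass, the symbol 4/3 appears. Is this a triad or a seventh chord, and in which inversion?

seventh chord, second inversion

4/3 is shorthand for 6/4/3.
Intervals of 6/4/3 above the bass form a seventh chord; the bass is the fifth, so this is second inversion.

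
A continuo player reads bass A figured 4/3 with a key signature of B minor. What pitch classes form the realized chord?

A, C#, D, F#

The written figures 4/3 are shorthand for 6/4/3: the 6 is implied.
A third above A in this key is C#.
A fourth above A in this key is D.
A sixth above A in this key is F#.
Together with the bass A, this spells D major seventh in second inversion.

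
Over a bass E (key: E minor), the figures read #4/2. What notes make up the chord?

E, F#, A#, C

The written figures #4/2 are shorthand for 6/4/2: the 6 is implied.
A second above E in this key is F#.
A fourth above E in this key is A, raised to A# by the sharp.
A sixth above E in this key is C.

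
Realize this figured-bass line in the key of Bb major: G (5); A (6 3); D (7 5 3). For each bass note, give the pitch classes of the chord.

G, Bb, D | A, C, F | D, F, A, C

G (5/3): G, Bb, D.
A (6/3): A, C, F.
D (7/5/3): D, F, A, C.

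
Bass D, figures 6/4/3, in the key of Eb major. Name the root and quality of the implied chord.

G minor seventh

The figures 6/4/3 indicate a seventh chord in second inversion.
In second inversion the root lies a fourth above the bass: a fourth above D in Eb major is G.
The chord tones are D, F, G, Bb, giving G minor seventh.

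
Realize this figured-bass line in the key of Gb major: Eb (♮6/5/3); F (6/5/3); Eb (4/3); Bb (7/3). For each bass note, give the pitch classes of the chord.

Eb (♮6/5/3): Eb, Gb, Bb, C.
F (6/5/3): F, Ab, Cb, Db.
Eb (6/4/3): Eb, Gb, Ab, Cb.
Bb (7/5/3): Bb, Db, F, Ab.

Eb, Gb, Bb, C | F, Ab, Cb, Db | Eb, Gb, Ab, Cb | Bb, Db, F, Ab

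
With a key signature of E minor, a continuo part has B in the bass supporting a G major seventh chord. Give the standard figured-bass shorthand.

6/5

B is the third of G major seventh, so the chord is in first inversion.
A seventh chord in first inversion is figured 6/5/3, conventionally abbreviated 6/5.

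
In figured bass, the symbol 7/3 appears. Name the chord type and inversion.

7/3 is shorthand for 7/5/3.
Intervals of 7/5/3 above the bass form a seventh chord; the bass is the root, so this is root position.

seventh chord, root position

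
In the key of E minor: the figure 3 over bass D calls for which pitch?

F#

Counting 2 letter steps above D lands on F; in E minor, that letter is F#.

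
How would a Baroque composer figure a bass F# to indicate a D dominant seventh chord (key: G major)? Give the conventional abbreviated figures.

F# is the third of D dominant seventh, so the chord is in first inversion.
A seventh chord in first inversion is figured 6/5/3, conventionally abbreviated 6/5.

6/5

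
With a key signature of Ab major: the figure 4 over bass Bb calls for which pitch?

Counting 3 letter steps above Bb lands on E; in Ab major, that letter is Eb.

Eb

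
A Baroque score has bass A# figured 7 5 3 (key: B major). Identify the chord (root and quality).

The figures 7 5 3 indicate a seventh chord in root position.
In root position the bass is the root, so the root is A#.
The chord tones are A#, C#, E, G#, giving A# half-diminished seventh.

A# half-diminished seventh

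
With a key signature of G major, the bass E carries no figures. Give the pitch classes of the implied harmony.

An unfigured bass implies 5/3.
A third above E in this key is G.
A fifth above E in this key is B.
Together with the bass E, this spells E minor in root position.

E, G, B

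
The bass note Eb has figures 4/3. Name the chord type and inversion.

seventh chord, second inversion

4/3 is shorthand for 6/4/3.
Intervals of 6/4/3 above the bass form a seventh chord; the bass is the fifth, so this is second inversion.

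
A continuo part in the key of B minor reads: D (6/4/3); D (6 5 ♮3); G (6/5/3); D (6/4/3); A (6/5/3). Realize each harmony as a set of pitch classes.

D (6/4/3): D, F#, G, B.
D (6/5/♮3): D, F, A, B.
G (6/5/3): G, B, D, E.
D (6/4/3): D, F#, G, B.
A (6/5/3): A, C#, E, F#.

D, F#, G, B | D, F, A, B | G, B, D, E | D, F#, G, B | A, C#, E, F#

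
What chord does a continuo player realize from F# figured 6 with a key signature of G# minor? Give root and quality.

D# minor

The figures 6 indicate a triad in first inversion.
In first inversion the root lies a sixth above the bass: a sixth above F# in G# minor is D#.
The chord tones are F#, A#, D#, giving D# minor.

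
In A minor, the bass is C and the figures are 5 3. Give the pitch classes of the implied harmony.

A third above C in this key is E.
A fifth above C in this key is G.
Together with the bass C, this spells C major in root position.

C, E, G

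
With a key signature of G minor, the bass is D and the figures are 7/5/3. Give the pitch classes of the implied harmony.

D, F, A, C

A third above D in this key is F.
A fifth above D in this key is A.
A seventh above D in this key is C.
Together with the bass D, this spells D minor seventh in root position.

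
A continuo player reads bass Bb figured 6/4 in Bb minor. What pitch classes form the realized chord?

Bb, Eb, Gb

A fourth above Bb in this key is Eb.
A sixth above Bb in this key is Gb.
Together with the bass Bb, this spells Eb minor in second inversion.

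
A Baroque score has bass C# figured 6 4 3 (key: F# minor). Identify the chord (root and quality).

F# minor seventh

The figures 6 4 3 indicate a seventh chord in second inversion.
In second inversion the root lies a fourth above the bass: a fourth above C# in F# minor is F#.
The chord tones are C#, E, F#, A, giving F# minor seventh.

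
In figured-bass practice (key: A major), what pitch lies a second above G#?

Counting 1 letter step above G# lands on A; in A major, that letter is A.

A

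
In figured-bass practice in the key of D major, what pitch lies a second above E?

Counting 1 letter step above E lands on F; in D major, that letter is F#.

F#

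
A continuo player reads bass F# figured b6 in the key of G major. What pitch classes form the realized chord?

F#, A, Db

The written figures b6 are shorthand for 6/3: the 3 is implied.
A third above F# in this key is A.
A sixth above F# in this key is D, lowered to Db by the flat.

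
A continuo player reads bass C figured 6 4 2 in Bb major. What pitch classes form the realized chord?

C, D, F, A

A second above C in this key is D.
A fourth above C in this key is F.
A sixth above C in this key is A.
Together with the bass C, this spells D minor seventh in third inversion.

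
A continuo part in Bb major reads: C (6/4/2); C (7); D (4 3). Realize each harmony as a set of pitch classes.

C (6/4/2): C, D, F, A.
C (7/5/3): C, Eb, G, Bb.
D (6/4/3): D, F, G, Bb.

C, D, F, A | C, Eb, G, Bb | D, F, G, Bb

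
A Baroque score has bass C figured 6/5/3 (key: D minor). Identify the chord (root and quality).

The figures 6/5/3 indicate a seventh chord in first inversion.
In first inversion the root lies a sixth above the bass: a sixth above C in D minor is A.
The chord tones are C, E, G, A, giving A minor seventh.

A minor seventh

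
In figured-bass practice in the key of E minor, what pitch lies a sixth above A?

F#

Counting 5 letter steps above A lands on F; in E minor, that letter is F#.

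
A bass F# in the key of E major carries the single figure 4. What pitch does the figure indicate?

B

Counting 3 letter steps above F# lands on B; in E major, that letter is B.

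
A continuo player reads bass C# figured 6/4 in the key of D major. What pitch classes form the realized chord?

C#, F#, A

A fourth above C# in this key is F#.
A sixth above C# in this key is A.
Together with the bass C#, this spells F# minor in second inversion.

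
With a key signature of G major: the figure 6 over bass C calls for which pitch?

Counting 5 letter steps above C lands on A; in G major, that letter is A.

A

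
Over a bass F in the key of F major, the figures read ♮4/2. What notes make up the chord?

F, G, B, D

The written figures ♮4/2 are shorthand for 6/4/2: the 6 is implied.
A second above F in this key is G.
A fourth above F in this key is Bb, made natural (B) by the ♮ figure.
A sixth above F in this key is D.
Together with the bass F, this spells G dominant seventh in third inversion.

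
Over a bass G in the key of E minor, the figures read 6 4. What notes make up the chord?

A fourth above G in this key is C.
A sixth above G in this key is E.
Together with the bass G, this spells C major in second inversion.

G, C, E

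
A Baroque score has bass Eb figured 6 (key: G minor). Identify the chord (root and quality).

C minor

The figures 6 indicate a triad in first inversion.
In first inversion the root lies a sixth above the bass: a sixth above Eb in G minor is C.
The chord tones are Eb, G, C, giving C minor.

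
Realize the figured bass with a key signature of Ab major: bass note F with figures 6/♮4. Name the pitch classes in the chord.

F, B, Db

A fourth above F in this key is Bb, made natural (B) by the ♮ figure.
A sixth above F in this key is Db.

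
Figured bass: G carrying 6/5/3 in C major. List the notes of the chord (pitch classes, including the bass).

A third above G in this key is B.
A fifth above G in this key is D.
A sixth above G in this key is E.
Together with the bass G, this spells E minor seventh in first inversion.

G, B, D, E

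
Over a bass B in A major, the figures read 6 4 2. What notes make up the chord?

B, C#, E, G#

A second above B in this key is C#.
A fourth above B in this key is E.
A sixth above B in this key is G#.
Together with the bass B, this spells C# minor seventh in third inversion.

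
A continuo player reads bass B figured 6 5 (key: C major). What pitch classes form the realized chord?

B, D, F, G

The written figures 6 5 are shorthand for 6/5/3: the 3 is implied.
A third above B in this key is D.
A fifth above B in this key is F.
A sixth above B in this key is G.
Together with the bass B, this spells G dominant seventh in first inversion.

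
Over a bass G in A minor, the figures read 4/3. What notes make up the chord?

G, B, C, E

The written figures 4/3 are shorthand for 6/4/3: the 6 is implied.
A third above G in this key is B.
A fourth above G in this key is C.
A sixth above G in this key is E.
Together with the bass G, this spells C major seventh in second inversion.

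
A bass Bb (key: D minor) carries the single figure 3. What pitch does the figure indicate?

Counting 2 letter steps above Bb lands on D; in D minor, that letter is D.

D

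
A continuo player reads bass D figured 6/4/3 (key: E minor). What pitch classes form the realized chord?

A third above D in this key is F#.
A fourth above D in this key is G.
A sixth above D in this key is B.
Together with the bass D, this spells G major seventh in second inversion.

D, F#, G, B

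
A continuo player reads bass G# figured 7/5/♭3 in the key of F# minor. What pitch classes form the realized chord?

A third above G# in this key is B, lowered to Bb by the flat.
A fifth above G# in this key is D.
A seventh above G# in this key is F#.

G#, Bb, D, F#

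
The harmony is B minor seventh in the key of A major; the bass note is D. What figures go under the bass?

D is the third of B minor seventh, so the chord is in first inversion.
A seventh chord in first inversion is figured 6/5/3, conventionally abbreviated 6/5.

6/5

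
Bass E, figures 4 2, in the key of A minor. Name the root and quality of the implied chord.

F major seventh

The figures 4 2 indicate a seventh chord in third inversion.
In third inversion the root lies a second above the bass: a second above E in A minor is F.
The chord tones are E, F, A, C, giving F major seventh.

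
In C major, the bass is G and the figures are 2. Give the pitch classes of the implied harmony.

G, A, C, E

The written figures 2 are shorthand for 6/4/2: the 6/4 are implied.
A second above G in this key is A.
A fourth above G in this key is C.
A sixth above G in this key is E.
Together with the bass G, this spells A minor seventh in third inversion.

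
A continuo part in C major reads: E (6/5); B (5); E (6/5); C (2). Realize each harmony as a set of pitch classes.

E, G, B, C | B, D, F | E, G, B, C | C, D, F, A

E (6/5/3): E, G, B, C.
B (5/3): B, D, F.
E (6/5/3): E, G, B, C.
C (6/4/2): C, D, F, A.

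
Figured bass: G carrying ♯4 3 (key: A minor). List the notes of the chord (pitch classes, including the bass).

The written figures ♯4 3 are shorthand for 6/4/3: the 6 is implied.
A third above G in this key is B.
A fourth above G in this key is C, raised to C# by the sharp.
A sixth above G in this key is E.
Together with the bass G, this spells C# half-diminished seventh in second inversion.

G, B, C#, E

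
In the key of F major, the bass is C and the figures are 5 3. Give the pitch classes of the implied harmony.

A third above C in this key is E.
A fifth above C in this key is G.
Together with the bass C, this spells C major in root position.

C, E, G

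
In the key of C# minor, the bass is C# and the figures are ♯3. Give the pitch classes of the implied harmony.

C#, E#, G#

The written figures ♯3 are shorthand for 5/3: the 5 is implied.
A third above C# in this key is E, raised to E# by the sharp.
A fifth above C# in this key is G#.
Together with the bass C#, this spells C# major in root position.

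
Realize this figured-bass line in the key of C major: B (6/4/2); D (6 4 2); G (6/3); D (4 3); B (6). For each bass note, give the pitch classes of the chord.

B, C, E, G | D, E, G, B | G, B, E | D, F, G, B | B, D, G

B (6/4/2): B, C, E, G.
D (6/4/2): D, E, G, B.
G (6/3): G, B, E.
D (6/4/3): D, F, G, B.
B (6/3): B, D, G.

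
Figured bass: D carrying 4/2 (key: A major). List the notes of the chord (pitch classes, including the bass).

D, E, G#, B

The written figures 4/2 are shorthand for 6/4/2: the 6 is implied.
A second above D in this key is E.
A fourth above D in this key is G#.
A sixth above D in this key is B.
Together with the bass D, this spells E dominant seventh in third inversion.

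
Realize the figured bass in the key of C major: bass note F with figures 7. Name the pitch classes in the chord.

F, A, C, E

The written figures 7 are shorthand for 7/5/3: the 5/3 are implied.
A third above F in this key is A.
A fifth above F in this key is C.
A seventh above F in this key is E.
Together with the bass F, this spells F major seventh in root position.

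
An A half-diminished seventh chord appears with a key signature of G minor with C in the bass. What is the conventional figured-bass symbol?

6/5

C is the third of A half-diminished seventh, so the chord is in first inversion.
A seventh chord in first inversion is figured 6/5/3, conventionally abbreviated 6/5.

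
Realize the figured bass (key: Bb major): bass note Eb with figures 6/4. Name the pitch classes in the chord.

A fourth above Eb in this key is A.
A sixth above Eb in this key is C.
Together with the bass Eb, this spells A diminished in second inversion.

Eb, A, C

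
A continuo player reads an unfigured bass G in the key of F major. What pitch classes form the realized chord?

An unfigured bass implies 5/3.
A third above G in this key is Bb.
A fifth above G in this key is D.
Together with the bass G, this spells G minor in root position.

G, Bb, D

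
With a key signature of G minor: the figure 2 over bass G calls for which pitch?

A

Counting 1 letter step above G lands on A; in G minor, that letter is A.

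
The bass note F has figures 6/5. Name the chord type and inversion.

6/5 is shorthand for 6/5/3.
Intervals of 6/5/3 above the bass form a seventh chord; the bass is the third, so this is first inversion.

seventh chord, first inversion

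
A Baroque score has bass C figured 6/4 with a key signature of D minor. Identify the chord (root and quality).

F major

The figures 6/4 indicate a triad in second inversion.
In second inversion the root lies a fourth above the bass: a fourth above C in D minor is F.
The chord tones are C, F, A, giving F major.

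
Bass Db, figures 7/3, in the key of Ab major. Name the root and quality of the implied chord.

Db major seventh

The figures 7/3 indicate a seventh chord in root position.
In root position the bass is the root, so the root is Db.
The chord tones are Db, F, Ab, C, giving Db major seventh.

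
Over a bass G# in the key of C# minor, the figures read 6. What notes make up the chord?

The written figures 6 are shorthand for 6/3: the 3 is implied.
A third above G# in this key is B.
A sixth above G# in this key is E.
Together with the bass G#, this spells E major in first inversion.

G#, B, E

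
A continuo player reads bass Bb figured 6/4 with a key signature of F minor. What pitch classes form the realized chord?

A fourth above Bb in this key is Eb.
A sixth above Bb in this key is G.
Together with the bass Bb, this spells Eb major in second inversion.

Bb, Eb, G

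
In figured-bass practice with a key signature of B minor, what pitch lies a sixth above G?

E

Counting 5 letter steps above G lands on E; in B minor, that letter is E.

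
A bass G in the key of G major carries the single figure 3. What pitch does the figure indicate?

Counting 2 letter steps above G lands on B; in G major, that letter is B.

B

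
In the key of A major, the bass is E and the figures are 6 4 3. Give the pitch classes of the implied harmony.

E, G#, A, C#

A third above E in this key is G#.
A fourth above E in this key is A.
A sixth above E in this key is C#.
Together with the bass E, this spells A major seventh in second inversion.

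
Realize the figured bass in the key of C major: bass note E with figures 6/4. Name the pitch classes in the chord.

E, A, C

A fourth above E in this key is A.
A sixth above E in this key is C.
Together with the bass E, this spells A minor in second inversion.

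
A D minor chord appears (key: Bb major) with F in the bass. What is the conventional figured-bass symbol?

F is the third of D minor, so the chord is in first inversion.
A triad in first inversion is figured 6/3, conventionally abbreviated 6.

6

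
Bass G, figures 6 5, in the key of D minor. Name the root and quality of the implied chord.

E half-diminished seventh

The figures 6 5 indicate a seventh chord in first inversion.
In first inversion the root lies a sixth above the bass: a sixth above G in D minor is E.
The chord tones are G, Bb, D, E, giving E half-diminished seventh.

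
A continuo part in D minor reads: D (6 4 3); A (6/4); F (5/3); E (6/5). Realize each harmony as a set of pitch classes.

D (6/4/3): D, F, G, Bb.
A (6/4): A, D, F.
F (5/3): F, A, C.
E (6/5/3): E, G, Bb, C.

D, F, G, Bb | A, D, F | F, A, C | E, G, Bb, C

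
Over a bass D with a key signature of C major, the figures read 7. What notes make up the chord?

D, F, A, C

The written figures 7 are shorthand for 7/5/3: the 5/3 are implied.
A third above D in this key is F.
A fifth above D in this key is A.
A seventh above D in this key is C.
Together with the bass D, this spells D minor seventh in root position.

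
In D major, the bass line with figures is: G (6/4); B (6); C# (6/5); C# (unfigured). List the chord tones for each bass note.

G, C#, E | B, D, G | C#, E, G, A | C#, E, G

G (6/4): G, C#, E.
B (6/3): B, D, G.
C# (6/5/3): C#, E, G, A.
C# (5/3): C#, E, G.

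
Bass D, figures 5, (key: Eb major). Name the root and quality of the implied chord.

D diminished

The figures 5 indicate a triad in root position.
In root position the bass is the root, so the root is D.
The chord tones are D, F, Ab, giving D diminished.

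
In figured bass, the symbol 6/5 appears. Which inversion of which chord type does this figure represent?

6/5 is shorthand for 6/5/3.
Intervals of 6/5/3 above the bass form a seventh chord; the bass is the third, so this is first inversion.

seventh chord, first inversion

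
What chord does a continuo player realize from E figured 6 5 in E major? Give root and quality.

C# minor seventh

The figures 6 5 indicate a seventh chord in first inversion.
In first inversion the root lies a sixth above the bass: a sixth above E in E major is C#.
The chord tones are E, G#, B, C#, giving C# minor seventh.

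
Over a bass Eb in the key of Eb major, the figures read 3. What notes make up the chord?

The written figures 3 are shorthand for 5/3: the 5 is implied.
A third above Eb in this key is G.
A fifth above Eb in this key is Bb.
Together with the bass Eb, this spells Eb major in root position.

Eb, G, Bb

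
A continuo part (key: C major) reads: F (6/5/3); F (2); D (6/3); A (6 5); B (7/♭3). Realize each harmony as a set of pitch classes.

F (6/5/3): F, A, C, D.
F (6/4/2): F, G, B, D.
D (6/3): D, F, B.
A (6/5/3): A, C, E, F.
B (7/5/b3): B, Db, F, A.

F, A, C, D | F, G, B, D | D, F, B | A, C, E, F | B, Db, F, A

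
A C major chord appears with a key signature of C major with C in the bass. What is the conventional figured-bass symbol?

C is the root of C major, so the chord is in root position.
A triad in root position is figured 5/3, conventionally abbreviated (no figures — root-position triad).

no figures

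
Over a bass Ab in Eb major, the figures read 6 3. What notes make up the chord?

Ab, C, F

A third above Ab in this key is C.
A sixth above Ab in this key is F.
Together with the bass Ab, this spells F minor in first inversion.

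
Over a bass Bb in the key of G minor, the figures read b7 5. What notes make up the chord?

The written figures b7 5 are shorthand for 7/5/3: the 3 is implied.
A third above Bb in this key is D.
A fifth above Bb in this key is F.
A seventh above Bb in this key is A, lowered to Ab by the flat.
Together with the bass Bb, this spells Bb dominant seventh in root position.

Bb, D, F, Ab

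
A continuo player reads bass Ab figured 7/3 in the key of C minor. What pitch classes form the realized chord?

Ab, C, Eb, G

The written figures 7/3 are shorthand for 7/5/3: the 5 is implied.
A third above Ab in this key is C.
A fifth above Ab in this key is Eb.
A seventh above Ab in this key is G.
Together with the bass Ab, this spells Ab major seventh in root position.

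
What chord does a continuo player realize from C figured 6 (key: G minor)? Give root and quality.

A diminished

The figures 6 indicate a triad in first inversion.
In first inversion the root lies a sixth above the bass: a sixth above C in G minor is A.
The chord tones are C, Eb, A, giving A diminished.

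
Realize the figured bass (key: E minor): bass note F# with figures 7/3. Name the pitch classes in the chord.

F#, A, C, E

The written figures 7/3 are shorthand for 7/5/3: the 5 is implied.
A third above F# in this key is A.
A fifth above F# in this key is C.
A seventh above F# in this key is E.
Together with the bass F#, this spells F# half-diminished seventh in root position.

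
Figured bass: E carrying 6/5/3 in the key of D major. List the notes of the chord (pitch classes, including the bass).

E, G, B, C#

A third above E in this key is G.
A fifth above E in this key is B.
A sixth above E in this key is C#.
Together with the bass E, this spells C# half-diminished seventh in first inversion.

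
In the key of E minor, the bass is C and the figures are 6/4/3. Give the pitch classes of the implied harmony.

C, E, F#, A

A third above C in this key is E.
A fourth above C in this key is F#.
A sixth above C in this key is A.
Together with the bass C, this spells F# half-diminished seventh in second inversion.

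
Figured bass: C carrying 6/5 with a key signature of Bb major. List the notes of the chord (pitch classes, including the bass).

The written figures 6/5 are shorthand for 6/5/3: the 3 is implied.
A third above C in this key is Eb.
A fifth above C in this key is G.
A sixth above C in this key is A.
Together with the bass C, this spells A half-diminished seventh in first inversion.

C, Eb, G, A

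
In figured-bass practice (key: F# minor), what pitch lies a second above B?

Counting 1 letter step above B lands on C; in F# minor, that letter is C#.

C#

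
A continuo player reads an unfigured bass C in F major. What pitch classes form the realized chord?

An unfigured bass implies 5/3.
A third above C in this key is E.
A fifth above C in this key is G.
Together with the bass C, this spells C major in root position.

C, E, G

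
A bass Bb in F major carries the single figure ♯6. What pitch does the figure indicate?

G#

Counting 5 letter steps above Bb lands on G; in F major, that letter is G.
The #6 figure raises it a semitone, giving G#.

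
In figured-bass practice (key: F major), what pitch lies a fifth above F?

C

Counting 4 letter steps above F lands on C; in F major, that letter is C.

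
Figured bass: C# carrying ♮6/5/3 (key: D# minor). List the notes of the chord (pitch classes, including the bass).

C#, E#, G#, A

A third above C# in this key is E#.
A fifth above C# in this key is G#.
A sixth above C# in this key is A#, made natural (A) by the ♮ figure.
Together with the bass C#, this spells A augmented major seventh in first inversion.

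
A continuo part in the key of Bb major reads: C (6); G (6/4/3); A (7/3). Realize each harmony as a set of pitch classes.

C, Eb, A | G, Bb, C, Eb | A, C, Eb, G

C (6/3): C, Eb, A.
G (6/4/3): G, Bb, C, Eb.
A (7/5/3): A, C, Eb, G.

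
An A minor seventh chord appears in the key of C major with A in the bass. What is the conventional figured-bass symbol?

7

A is the root of A minor seventh, so the chord is in root position.
A seventh chord in root position is figured 7/5/3, conventionally abbreviated 7.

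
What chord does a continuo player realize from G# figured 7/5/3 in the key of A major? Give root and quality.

G# half-diminished seventh

The figures 7/5/3 indicate a seventh chord in root position.
In root position the bass is the root, so the root is G#.
The chord tones are G#, B, D, F#, giving G# half-diminished seventh.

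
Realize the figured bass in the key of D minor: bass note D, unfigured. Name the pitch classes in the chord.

D, F, A

An unfigured bass implies 5/3.
A third above D in this key is F.
A fifth above D in this key is A.
Together with the bass D, this spells D minor in root position.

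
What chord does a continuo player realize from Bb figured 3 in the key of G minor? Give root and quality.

Bb major

The figures 3 indicate a triad in root position.
In root position the bass is the root, so the root is Bb.
The chord tones are Bb, D, F, giving Bb major.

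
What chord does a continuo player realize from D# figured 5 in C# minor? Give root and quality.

The figures 5 indicate a triad in root position.
In root position the bass is the root, so the root is D#.
The chord tones are D#, F#, A, giving D# diminished.

D# diminished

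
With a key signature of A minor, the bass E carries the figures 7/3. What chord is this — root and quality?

E minor seventh

The figures 7/3 indicate a seventh chord in root position.
In root position the bass is the root, so the root is E.
The chord tones are E, G, B, D, giving E minor seventh.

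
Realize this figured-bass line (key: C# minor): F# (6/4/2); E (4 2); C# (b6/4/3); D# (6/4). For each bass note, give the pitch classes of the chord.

F#, G#, B, D# | E, F#, A, C# | C#, E, F#, Ab | D#, G#, B

F# (6/4/2): F#, G#, B, D#.
E (6/4/2): E, F#, A, C#.
C# (b6/4/3): C#, E, F#, Ab.
D# (6/4): D#, G#, B.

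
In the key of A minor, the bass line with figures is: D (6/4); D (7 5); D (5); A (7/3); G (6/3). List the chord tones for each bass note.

D (6/4): D, G, B.
D (7/5/3): D, F, A, C.
D (5/3): D, F, A.
A (7/5/3): A, C, E, G.
G (6/3): G, B, E.

D, G, B | D, F, A, C | D, F, A | A, C, E, G | G, B, E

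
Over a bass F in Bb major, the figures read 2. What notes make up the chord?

F, G, Bb, D

The written figures 2 are shorthand for 6/4/2: the 6/4 are implied.
A second above F in this key is G.
A fourth above F in this key is Bb.
A sixth above F in this key is D.
Together with the bass F, this spells G minor seventh in third inversion.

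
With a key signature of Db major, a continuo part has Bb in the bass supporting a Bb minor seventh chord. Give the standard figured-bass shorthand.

Bb is the root of Bb minor seventh, so the chord is in root position.
A seventh chord in root position is figured 7/5/3, conventionally abbreviated 7.

7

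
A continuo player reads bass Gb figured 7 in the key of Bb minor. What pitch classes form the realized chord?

The written figures 7 are shorthand for 7/5/3: the 5/3 are implied.
A third above Gb in this key is Bb.
A fifth above Gb in this key is Db.
A seventh above Gb in this key is F.
Together with the bass Gb, this spells Gb major seventh in root position.

Gb, Bb, Db, F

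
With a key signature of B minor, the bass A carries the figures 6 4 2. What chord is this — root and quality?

The figures 6 4 2 indicate a seventh chord in third inversion.
In third inversion the root lies a second above the bass: a second above A in B minor is B.
The chord tones are A, B, D, F#, giving B minor seventh.

B minor seventh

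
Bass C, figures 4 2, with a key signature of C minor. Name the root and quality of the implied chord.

The figures 4 2 indicate a seventh chord in third inversion.
In third inversion the root lies a second above the bass: a second above C in C minor is D.
The chord tones are C, D, F, Ab, giving D half-diminished seventh.

D half-diminished seventh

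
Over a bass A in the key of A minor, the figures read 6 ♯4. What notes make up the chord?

A, D#, F

A fourth above A in this key is D, raised to D# by the sharp.
A sixth above A in this key is F.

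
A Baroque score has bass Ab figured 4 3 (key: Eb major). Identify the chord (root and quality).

The figures 4 3 indicate a seventh chord in second inversion.
In second inversion the root lies a fourth above the bass: a fourth above Ab in Eb major is D.
The chord tones are Ab, C, D, F, giving D half-diminished seventh.

D half-diminished seventh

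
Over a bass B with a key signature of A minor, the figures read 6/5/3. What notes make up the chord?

A third above B in this key is D.
A fifth above B in this key is F.
A sixth above B in this key is G.
Together with the bass B, this spells G dominant seventh in first inversion.

B, D, F, G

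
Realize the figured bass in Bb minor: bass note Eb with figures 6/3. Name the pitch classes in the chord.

A third above Eb in this key is Gb.
A sixth above Eb in this key is C.
Together with the bass Eb, this spells C diminished in first inversion.

Eb, Gb, C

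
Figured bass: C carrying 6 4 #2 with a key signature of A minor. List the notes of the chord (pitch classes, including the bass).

A second above C in this key is D, raised to D# by the sharp.
A fourth above C in this key is F.
A sixth above C in this key is A.

C, D#, F, A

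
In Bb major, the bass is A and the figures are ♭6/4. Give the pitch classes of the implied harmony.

A fourth above A in this key is D.
A sixth above A in this key is F, lowered to Fb by the flat.

A, D, Fb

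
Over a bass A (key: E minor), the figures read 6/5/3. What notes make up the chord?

A third above A in this key is C.
A fifth above A in this key is E.
A sixth above A in this key is F#.
Together with the bass A, this spells F# half-diminished seventh in first inversion.

A, C, E, F#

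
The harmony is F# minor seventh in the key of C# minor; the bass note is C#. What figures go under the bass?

C# is the fifth of F# minor seventh, so the chord is in second inversion.
A seventh chord in second inversion is figured 6/4/3, conventionally abbreviated 4/3.

4/3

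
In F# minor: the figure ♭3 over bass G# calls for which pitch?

Bb

Counting 2 letter steps above G# lands on B; in F# minor, that letter is B.
The b3 figure lowers it a semitone, giving Bb.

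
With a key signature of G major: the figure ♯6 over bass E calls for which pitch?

C#

Counting 5 letter steps above E lands on C; in G major, that letter is C.
The #6 figure raises it a semitone, giving C#.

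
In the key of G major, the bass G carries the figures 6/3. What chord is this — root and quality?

E minor

The figures 6/3 indicate a triad in first inversion.
In first inversion the root lies a sixth above the bass: a sixth above G in G major is E.
The chord tones are G, B, E, giving E minor.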